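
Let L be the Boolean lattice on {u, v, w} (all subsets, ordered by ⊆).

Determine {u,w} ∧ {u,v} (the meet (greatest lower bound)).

{u}

Common lower bounds of {{u,w}, {u,v}}: {u}, {}.
The greatest among these is {u}.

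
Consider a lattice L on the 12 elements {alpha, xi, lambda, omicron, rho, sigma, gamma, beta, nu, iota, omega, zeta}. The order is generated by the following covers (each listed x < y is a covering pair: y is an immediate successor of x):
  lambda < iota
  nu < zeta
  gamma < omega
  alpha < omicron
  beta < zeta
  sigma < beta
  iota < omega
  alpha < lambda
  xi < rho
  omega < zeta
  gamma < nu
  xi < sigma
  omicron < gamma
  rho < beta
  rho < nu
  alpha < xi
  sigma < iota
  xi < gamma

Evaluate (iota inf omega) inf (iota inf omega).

iota ∧ omega = iota
iota ∧ omega = iota
iota ∧ iota = iota

iota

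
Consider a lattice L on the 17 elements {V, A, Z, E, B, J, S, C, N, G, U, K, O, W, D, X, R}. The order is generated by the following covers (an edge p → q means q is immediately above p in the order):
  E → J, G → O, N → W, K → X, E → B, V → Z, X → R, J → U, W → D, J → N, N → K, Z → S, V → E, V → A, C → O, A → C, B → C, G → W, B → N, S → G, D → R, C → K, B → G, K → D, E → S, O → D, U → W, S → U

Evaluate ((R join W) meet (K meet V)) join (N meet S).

E

R ∨ W = R
K ∧ V = V
R ∧ V = V
N ∧ S = E
V ∨ E = E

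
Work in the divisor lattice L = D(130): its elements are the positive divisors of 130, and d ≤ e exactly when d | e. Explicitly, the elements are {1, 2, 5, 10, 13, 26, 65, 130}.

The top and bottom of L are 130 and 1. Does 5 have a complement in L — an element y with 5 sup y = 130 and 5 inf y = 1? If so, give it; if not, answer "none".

Need y with 5 ∨ y = 130 and 5 ∧ y = 1.
Checking each element gives: 26.

26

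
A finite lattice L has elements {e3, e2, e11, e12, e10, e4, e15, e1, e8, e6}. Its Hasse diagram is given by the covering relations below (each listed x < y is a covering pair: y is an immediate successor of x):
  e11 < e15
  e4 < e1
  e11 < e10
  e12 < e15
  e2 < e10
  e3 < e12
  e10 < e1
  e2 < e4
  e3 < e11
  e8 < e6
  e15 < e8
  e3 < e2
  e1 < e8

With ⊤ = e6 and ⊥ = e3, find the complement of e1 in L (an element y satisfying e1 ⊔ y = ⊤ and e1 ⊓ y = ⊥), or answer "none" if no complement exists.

For every candidate y, either e1 ∨ y ≠ e6 or e1 ∧ y ≠ e3; no complement exists.

none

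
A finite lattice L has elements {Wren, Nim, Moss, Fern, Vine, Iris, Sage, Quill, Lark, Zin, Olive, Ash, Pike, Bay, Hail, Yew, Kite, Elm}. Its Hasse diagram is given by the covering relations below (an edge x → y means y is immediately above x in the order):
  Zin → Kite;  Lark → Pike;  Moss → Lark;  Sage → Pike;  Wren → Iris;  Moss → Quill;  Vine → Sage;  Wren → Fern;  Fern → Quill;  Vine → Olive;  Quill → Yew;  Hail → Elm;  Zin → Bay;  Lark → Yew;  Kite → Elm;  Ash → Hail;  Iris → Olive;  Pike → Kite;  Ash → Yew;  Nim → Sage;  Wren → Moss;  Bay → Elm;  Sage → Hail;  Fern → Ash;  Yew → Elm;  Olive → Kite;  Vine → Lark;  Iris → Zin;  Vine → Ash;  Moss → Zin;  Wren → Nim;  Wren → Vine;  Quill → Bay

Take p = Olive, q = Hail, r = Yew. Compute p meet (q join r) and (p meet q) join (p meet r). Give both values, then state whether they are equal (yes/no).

q join r = Elm, so p meet (q join r) = Olive meet Elm = Olive.
p meet q = Vine and p meet r = Vine, so (p meet q) join (p meet r) = Vine join Vine = Vine.
Equal: no.

Olive; Vine; no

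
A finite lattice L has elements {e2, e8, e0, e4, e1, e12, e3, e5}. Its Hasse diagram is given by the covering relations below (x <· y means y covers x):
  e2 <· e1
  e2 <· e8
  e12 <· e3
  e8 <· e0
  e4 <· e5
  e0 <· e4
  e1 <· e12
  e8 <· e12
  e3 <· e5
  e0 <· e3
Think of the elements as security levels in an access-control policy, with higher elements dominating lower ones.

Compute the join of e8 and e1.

Common upper bounds of {e8, e1}: e12, e3, e5.
The least among these is e12.

e12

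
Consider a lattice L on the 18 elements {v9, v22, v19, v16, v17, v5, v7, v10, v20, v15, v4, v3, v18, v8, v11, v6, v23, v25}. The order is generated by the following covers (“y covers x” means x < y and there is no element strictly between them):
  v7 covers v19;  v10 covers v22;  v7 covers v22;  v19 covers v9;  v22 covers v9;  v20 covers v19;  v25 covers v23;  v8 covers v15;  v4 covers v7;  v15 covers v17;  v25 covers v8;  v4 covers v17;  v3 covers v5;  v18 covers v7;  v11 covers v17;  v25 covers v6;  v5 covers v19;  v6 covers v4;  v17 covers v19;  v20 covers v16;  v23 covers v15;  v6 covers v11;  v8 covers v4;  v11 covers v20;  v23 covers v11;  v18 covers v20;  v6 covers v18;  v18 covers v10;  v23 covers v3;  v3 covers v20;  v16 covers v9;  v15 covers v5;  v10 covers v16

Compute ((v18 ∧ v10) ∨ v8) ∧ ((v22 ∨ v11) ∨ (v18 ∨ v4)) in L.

v18 ∧ v10 = v10
v10 ∨ v8 = v25
v22 ∨ v11 = v6
v18 ∨ v4 = v6
v6 ∨ v6 = v6
v25 ∧ v6 = v6

v6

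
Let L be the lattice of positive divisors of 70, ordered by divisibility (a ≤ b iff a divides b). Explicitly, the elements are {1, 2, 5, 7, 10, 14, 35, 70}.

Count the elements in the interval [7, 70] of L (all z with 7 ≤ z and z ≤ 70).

The interval [7, 70] = {14, 35, 7, 70}, which has 4 elements.

4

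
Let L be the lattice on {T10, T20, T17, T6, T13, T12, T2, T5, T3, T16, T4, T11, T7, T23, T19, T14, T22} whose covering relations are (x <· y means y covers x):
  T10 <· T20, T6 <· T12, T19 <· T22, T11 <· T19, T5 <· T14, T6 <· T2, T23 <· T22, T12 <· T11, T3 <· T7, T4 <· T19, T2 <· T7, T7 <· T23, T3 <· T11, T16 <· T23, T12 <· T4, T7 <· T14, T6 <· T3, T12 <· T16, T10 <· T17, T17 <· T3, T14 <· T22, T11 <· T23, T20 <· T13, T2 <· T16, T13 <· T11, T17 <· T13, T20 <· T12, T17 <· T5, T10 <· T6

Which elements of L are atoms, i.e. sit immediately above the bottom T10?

The atoms are exactly the elements that cover T10: T17, T20, T6.

T17, T20, T6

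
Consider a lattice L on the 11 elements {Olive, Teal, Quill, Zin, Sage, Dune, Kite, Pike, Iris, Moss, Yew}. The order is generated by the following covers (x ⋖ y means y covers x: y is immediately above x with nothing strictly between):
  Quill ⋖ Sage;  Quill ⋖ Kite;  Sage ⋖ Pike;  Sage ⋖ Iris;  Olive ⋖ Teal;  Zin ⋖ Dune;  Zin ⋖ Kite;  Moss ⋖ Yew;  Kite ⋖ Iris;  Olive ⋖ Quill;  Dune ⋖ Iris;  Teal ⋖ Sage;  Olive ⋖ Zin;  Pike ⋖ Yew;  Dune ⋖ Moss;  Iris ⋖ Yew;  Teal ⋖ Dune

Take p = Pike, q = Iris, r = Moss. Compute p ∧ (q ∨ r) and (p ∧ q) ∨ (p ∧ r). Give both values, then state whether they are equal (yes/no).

Pike; Sage; no

q ∨ r = Yew, so p ∧ (q ∨ r) = Pike ∧ Yew = Pike.
p ∧ q = Sage and p ∧ r = Teal, so (p ∧ q) ∨ (p ∧ r) = Sage ∨ Teal = Sage.
Equal: no.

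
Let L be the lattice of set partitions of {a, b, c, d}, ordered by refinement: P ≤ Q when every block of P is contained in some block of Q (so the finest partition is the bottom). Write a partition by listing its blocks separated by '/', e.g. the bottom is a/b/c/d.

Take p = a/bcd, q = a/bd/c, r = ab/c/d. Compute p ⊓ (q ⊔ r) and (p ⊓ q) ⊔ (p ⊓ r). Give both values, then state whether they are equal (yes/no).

q ⊔ r = abd/c, so p ⊓ (q ⊔ r) = a/bcd ⊓ abd/c = a/bd/c.
p ⊓ q = a/bd/c and p ⊓ r = a/b/c/d, so (p ⊓ q) ⊔ (p ⊓ r) = a/bd/c ⊔ a/b/c/d = a/bd/c.
Equal: yes.

a/bd/c; a/bd/c; yes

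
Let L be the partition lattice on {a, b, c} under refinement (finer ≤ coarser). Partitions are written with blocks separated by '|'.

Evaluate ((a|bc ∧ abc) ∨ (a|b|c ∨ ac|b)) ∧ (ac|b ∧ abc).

a|bc ∧ abc = a|bc
a|b|c ∨ ac|b = ac|b
a|bc ∨ ac|b = abc
ac|b ∧ abc = ac|b
abc ∧ ac|b = ac|b

ac|b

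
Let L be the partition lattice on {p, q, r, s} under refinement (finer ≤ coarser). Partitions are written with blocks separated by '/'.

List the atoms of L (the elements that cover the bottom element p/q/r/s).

The atoms are exactly the elements that cover p/q/r/s: p/q/rs, p/qr/s, p/qs/r, pq/r/s, pr/q/s, ps/q/r.

p/q/rs, p/qr/s, p/qs/r, pq/r/s, pr/q/s, ps/q/r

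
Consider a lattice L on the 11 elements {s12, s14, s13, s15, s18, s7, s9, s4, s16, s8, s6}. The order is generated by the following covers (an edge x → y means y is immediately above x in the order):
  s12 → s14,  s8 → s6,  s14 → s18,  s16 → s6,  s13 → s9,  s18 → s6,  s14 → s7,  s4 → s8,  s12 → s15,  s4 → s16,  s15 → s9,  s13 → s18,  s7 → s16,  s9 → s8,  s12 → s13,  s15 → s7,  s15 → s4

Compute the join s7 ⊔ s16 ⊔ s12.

Common upper bounds of {s7, s16, s12}: s16, s6.
The least among these is s16.

s16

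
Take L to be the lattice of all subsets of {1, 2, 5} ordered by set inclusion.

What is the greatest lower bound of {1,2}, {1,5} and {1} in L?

Common lower bounds of {{1,2}, {1,5}, {1}}: {1}, {}.
The greatest among these is {1}.

{1}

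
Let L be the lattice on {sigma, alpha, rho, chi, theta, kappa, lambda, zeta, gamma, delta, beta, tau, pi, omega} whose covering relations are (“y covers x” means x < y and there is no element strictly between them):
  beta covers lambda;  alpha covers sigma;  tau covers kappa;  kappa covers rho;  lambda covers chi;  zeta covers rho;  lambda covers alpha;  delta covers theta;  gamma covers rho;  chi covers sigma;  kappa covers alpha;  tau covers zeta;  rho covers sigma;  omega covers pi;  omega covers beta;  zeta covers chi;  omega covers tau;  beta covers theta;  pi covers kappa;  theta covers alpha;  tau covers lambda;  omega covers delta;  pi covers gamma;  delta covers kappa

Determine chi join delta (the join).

omega

Common upper bounds of {chi, delta}: omega.
The least among these is omega.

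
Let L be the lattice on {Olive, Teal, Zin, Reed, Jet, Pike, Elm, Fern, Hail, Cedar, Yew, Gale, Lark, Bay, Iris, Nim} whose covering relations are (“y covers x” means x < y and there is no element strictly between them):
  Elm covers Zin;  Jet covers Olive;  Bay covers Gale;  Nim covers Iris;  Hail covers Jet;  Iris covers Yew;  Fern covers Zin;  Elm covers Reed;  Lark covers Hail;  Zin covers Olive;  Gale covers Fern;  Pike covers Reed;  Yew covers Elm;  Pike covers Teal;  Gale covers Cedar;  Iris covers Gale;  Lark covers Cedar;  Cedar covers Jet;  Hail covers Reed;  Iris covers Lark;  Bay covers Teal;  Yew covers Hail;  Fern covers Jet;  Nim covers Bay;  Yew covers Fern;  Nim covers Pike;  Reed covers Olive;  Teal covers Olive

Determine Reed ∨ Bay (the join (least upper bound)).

Common upper bounds of {Reed, Bay}: Nim.
The least among these is Nim.

Nim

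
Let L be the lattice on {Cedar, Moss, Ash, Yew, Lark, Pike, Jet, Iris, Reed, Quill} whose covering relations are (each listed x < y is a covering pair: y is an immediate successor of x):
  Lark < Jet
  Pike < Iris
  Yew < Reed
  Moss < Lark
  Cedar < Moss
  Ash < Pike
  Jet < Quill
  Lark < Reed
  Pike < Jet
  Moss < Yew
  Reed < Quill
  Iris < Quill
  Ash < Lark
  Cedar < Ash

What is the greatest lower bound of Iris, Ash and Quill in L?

Ash

Common lower bounds of {Iris, Ash, Quill}: Ash, Cedar.
The greatest among these is Ash.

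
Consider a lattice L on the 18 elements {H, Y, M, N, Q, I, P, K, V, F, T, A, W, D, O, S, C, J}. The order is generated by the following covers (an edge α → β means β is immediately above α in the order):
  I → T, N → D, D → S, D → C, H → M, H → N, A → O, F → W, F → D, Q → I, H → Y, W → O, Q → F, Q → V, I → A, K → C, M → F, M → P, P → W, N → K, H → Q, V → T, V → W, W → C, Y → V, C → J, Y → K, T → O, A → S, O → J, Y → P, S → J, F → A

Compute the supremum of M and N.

D

Common upper bounds of {M, N}: C, D, J, S.
The least among these is D.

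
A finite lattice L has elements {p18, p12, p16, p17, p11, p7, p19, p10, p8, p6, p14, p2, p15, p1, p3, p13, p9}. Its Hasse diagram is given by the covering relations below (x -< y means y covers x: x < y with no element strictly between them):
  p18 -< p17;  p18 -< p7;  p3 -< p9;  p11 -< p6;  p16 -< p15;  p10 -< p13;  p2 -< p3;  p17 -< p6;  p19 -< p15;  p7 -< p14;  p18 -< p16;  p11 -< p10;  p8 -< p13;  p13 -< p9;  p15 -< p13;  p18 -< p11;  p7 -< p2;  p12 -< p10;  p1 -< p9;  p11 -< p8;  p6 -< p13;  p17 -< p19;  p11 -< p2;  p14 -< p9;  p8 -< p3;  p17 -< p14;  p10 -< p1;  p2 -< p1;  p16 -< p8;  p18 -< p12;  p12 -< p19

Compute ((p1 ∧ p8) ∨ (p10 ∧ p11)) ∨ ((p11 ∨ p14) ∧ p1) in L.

p1

p1 ∧ p8 = p11
p10 ∧ p11 = p11
p11 ∨ p11 = p11
p11 ∨ p14 = p9
p9 ∧ p1 = p1
p11 ∨ p1 = p1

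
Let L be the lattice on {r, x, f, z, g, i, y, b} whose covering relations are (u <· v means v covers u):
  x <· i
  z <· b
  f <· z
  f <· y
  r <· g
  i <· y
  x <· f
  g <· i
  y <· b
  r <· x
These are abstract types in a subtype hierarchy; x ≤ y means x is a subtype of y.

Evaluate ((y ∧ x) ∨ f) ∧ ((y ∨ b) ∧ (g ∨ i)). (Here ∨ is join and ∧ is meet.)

x

y ∧ x = x
x ∨ f = f
y ∨ b = b
g ∨ i = i
b ∧ i = i
f ∧ i = x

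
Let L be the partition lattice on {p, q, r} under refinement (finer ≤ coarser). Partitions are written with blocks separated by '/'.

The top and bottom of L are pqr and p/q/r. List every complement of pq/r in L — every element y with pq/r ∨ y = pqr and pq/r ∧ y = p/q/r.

Need y with pq/r ∨ y = pqr and pq/r ∧ y = p/q/r.
Checking each element gives: p/qr, pr/q.

p/qr, pr/q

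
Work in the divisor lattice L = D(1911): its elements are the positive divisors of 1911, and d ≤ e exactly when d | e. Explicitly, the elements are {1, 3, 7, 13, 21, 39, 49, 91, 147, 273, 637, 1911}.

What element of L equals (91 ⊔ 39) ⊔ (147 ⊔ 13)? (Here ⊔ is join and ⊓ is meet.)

1911

91 ∨ 39 = 273
147 ∨ 13 = 1911
273 ∨ 1911 = 1911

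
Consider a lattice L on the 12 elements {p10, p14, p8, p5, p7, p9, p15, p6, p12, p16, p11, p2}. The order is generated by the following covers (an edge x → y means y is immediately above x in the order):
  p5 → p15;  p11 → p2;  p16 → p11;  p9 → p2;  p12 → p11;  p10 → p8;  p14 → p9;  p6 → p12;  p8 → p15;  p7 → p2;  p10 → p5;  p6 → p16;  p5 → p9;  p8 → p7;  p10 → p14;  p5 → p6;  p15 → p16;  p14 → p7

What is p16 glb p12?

Common lower bounds of {p16, p12}: p10, p5, p6.
The greatest among these is p6.

p6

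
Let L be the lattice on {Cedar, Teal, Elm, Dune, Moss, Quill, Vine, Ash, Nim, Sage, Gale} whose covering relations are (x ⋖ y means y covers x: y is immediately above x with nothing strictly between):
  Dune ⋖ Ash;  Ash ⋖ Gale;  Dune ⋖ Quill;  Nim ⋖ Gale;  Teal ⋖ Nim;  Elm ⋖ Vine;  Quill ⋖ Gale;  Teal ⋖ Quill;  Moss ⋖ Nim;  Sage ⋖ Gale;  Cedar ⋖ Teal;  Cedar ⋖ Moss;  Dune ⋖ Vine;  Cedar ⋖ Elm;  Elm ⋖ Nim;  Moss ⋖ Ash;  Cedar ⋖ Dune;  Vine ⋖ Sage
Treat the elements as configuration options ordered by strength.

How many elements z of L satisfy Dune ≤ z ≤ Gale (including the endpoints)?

6

The interval [Dune, Gale] = {Ash, Dune, Gale, Quill, Sage, Vine}, which has 6 elements.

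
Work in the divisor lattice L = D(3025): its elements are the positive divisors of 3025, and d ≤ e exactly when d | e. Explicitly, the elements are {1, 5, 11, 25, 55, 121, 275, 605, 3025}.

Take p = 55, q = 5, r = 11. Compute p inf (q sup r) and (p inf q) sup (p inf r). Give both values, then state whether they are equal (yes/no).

q sup r = 55, so p inf (q sup r) = 55 inf 55 = 55.
p inf q = 5 and p inf r = 11, so (p inf q) sup (p inf r) = 5 sup 11 = 55.
Equal: yes.

55; 55; yes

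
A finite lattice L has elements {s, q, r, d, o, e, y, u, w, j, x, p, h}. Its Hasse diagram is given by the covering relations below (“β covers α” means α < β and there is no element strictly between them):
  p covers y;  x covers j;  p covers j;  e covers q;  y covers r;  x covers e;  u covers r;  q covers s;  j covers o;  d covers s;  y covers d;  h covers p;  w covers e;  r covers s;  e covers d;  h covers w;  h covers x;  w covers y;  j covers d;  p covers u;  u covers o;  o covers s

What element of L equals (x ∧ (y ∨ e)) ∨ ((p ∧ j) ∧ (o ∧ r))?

y ∨ e = w
x ∧ w = e
p ∧ j = j
o ∧ r = s
j ∧ s = s
e ∨ s = e

e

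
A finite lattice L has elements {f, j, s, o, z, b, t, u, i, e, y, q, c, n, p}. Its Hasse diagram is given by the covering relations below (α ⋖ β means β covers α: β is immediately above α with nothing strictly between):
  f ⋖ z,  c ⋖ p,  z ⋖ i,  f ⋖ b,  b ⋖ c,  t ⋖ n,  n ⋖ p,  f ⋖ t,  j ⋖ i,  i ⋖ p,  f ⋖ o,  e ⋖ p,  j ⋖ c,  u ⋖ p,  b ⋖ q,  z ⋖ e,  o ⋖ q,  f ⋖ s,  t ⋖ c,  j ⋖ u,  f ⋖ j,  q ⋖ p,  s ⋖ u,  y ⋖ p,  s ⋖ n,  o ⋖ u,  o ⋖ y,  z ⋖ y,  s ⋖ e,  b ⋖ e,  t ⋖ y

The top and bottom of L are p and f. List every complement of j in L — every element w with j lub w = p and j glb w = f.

Need w with j ∨ w = p and j ∧ w = f.
Checking each element gives: e, n, q, y.

e, n, q, y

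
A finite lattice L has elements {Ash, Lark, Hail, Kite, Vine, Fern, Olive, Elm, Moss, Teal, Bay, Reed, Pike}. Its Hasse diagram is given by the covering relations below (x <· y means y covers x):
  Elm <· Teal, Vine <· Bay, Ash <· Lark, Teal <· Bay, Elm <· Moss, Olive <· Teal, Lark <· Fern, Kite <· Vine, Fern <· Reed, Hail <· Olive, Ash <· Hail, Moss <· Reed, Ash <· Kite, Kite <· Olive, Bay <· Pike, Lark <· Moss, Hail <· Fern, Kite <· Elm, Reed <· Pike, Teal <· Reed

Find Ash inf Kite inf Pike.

Ash

Common lower bounds of {Ash, Kite, Pike}: Ash.
The greatest among these is Ash.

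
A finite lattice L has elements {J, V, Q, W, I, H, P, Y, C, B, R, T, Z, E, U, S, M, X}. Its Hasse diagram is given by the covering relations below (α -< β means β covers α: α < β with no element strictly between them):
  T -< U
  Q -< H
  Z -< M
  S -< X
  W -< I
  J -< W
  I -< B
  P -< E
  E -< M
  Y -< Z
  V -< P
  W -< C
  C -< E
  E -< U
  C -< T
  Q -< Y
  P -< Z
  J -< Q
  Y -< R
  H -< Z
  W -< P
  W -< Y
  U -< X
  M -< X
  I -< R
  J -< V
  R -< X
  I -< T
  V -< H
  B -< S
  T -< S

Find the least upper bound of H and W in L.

Z

Common upper bounds of {H, W}: M, X, Z.
The least among these is Z.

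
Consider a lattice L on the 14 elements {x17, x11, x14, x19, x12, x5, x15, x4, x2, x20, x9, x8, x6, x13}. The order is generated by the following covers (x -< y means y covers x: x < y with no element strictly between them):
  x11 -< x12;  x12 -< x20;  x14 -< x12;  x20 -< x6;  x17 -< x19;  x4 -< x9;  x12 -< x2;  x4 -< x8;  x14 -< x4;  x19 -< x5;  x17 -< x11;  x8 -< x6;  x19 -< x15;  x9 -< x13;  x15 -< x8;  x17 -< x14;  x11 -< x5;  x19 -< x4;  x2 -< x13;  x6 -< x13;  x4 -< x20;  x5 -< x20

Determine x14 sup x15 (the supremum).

x8

Common upper bounds of {x14, x15}: x13, x6, x8.
The least among these is x8.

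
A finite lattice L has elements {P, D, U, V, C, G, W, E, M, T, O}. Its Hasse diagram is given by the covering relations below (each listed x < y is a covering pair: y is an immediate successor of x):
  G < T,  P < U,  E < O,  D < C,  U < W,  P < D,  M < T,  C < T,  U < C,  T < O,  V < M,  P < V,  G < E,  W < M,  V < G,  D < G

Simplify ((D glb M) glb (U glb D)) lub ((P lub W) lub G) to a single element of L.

T

D ∧ M = P
U ∧ D = P
P ∧ P = P
P ∨ W = W
W ∨ G = T
P ∨ T = T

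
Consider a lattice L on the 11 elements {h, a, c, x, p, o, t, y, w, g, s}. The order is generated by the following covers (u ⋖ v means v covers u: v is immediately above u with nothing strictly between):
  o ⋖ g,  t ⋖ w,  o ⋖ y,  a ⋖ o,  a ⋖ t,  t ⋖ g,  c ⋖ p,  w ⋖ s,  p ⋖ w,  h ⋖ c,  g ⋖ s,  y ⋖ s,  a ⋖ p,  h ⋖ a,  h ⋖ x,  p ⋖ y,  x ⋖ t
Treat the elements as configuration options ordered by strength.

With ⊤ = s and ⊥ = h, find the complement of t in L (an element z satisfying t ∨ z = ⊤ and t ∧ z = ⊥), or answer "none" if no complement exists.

none

For every candidate z, either t ∨ z ≠ s or t ∧ z ≠ h; no complement exists.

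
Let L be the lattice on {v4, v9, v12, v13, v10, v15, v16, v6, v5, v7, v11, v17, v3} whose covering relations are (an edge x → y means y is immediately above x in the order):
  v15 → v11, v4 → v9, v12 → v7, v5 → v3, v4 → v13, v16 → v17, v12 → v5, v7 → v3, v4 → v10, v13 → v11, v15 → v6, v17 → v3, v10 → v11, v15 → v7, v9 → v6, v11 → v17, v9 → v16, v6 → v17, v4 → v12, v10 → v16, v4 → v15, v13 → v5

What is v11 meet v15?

v15

Common lower bounds of {v11, v15}: v15, v4.
The greatest among these is v15.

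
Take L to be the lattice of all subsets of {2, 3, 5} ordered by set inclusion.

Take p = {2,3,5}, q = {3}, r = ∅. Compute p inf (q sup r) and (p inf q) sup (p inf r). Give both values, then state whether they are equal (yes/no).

q sup r = {3}, so p inf (q sup r) = {2,3,5} inf {3} = {3}.
p inf q = {3} and p inf r = ∅, so (p inf q) sup (p inf r) = {3} sup ∅ = {3}.
Equal: yes.

{3}; {3}; yes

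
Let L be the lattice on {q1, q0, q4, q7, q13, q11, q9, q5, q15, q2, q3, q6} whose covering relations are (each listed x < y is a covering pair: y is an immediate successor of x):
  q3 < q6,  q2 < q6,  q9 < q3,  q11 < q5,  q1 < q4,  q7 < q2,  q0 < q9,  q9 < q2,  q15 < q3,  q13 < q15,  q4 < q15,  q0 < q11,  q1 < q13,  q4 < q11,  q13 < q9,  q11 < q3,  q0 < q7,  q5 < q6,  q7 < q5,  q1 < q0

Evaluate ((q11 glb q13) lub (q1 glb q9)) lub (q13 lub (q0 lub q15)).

q3

q11 ∧ q13 = q1
q1 ∧ q9 = q1
q1 ∨ q1 = q1
q0 ∨ q15 = q3
q13 ∨ q3 = q3
q1 ∨ q3 = q3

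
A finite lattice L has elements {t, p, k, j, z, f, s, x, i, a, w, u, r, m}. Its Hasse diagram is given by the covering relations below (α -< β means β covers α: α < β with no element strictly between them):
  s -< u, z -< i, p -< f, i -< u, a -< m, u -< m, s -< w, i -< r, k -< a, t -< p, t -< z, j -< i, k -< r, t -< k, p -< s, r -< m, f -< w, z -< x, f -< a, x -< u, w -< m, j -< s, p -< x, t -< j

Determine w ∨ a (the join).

Common upper bounds of {w, a}: m.
The least among these is m.

m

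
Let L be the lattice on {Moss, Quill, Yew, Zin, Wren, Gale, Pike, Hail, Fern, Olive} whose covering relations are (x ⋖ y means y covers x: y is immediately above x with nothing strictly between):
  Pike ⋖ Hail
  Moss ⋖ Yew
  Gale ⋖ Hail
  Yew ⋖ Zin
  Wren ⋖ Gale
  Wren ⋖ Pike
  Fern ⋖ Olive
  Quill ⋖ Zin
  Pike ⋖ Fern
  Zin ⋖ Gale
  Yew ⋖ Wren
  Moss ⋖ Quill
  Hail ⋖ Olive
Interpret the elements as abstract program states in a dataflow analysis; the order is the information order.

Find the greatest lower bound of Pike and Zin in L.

Yew

Common lower bounds of {Pike, Zin}: Moss, Yew.
The greatest among these is Yew.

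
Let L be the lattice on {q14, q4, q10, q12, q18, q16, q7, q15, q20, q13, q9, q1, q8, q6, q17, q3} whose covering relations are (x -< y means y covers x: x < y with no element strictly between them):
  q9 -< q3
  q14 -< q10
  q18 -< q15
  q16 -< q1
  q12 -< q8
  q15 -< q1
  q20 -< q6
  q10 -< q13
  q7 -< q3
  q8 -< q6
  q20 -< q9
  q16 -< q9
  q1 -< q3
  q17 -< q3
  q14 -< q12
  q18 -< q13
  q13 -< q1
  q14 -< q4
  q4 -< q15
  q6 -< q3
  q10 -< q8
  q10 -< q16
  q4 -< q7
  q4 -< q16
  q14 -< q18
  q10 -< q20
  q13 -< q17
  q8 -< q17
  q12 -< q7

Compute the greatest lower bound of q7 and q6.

q12

Common lower bounds of {q7, q6}: q12, q14.
The greatest among these is q12.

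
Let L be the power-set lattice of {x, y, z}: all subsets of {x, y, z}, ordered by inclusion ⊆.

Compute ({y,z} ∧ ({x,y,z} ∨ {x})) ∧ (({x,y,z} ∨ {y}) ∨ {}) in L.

{y,z}

{x,y,z} ∨ {x} = {x,y,z}
{y,z} ∧ {x,y,z} = {y,z}
{x,y,z} ∨ {y} = {x,y,z}
{x,y,z} ∨ {} = {x,y,z}
{y,z} ∧ {x,y,z} = {y,z}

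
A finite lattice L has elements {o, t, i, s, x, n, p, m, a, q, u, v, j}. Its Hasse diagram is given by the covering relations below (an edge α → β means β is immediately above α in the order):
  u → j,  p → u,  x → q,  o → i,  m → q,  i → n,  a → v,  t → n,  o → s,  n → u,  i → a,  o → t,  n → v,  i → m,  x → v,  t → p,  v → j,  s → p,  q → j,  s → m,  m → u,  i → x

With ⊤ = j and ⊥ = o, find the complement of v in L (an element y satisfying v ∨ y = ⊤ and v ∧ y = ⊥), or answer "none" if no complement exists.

s

Need y with v ∨ y = j and v ∧ y = o.
Checking each element gives: s.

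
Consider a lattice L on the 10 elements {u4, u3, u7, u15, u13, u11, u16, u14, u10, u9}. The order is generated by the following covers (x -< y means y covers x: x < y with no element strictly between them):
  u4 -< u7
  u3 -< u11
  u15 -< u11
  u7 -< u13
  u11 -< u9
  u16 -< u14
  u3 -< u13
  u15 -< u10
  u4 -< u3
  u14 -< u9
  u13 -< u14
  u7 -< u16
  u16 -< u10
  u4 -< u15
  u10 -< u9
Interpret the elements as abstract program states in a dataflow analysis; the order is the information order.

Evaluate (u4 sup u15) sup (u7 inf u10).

u10

u4 ∨ u15 = u15
u7 ∧ u10 = u7
u15 ∨ u7 = u10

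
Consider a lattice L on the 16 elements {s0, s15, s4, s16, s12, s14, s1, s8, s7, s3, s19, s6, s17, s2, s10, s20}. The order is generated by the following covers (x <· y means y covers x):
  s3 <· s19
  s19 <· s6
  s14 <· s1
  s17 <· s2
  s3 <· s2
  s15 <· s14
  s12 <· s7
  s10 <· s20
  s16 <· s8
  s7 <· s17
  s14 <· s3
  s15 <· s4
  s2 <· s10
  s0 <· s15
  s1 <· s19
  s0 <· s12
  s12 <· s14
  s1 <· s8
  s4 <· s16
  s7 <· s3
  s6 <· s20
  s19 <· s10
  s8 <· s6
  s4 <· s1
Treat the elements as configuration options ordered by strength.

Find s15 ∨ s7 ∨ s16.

Common upper bounds of {s15, s7, s16}: s20, s6.
The least among these is s6.

s6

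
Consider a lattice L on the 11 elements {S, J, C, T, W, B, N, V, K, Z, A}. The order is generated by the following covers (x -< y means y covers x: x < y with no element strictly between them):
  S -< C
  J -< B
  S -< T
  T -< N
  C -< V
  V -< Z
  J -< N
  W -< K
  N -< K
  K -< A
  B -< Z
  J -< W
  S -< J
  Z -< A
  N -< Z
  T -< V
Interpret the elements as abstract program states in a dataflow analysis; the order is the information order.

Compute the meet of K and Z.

N

Common lower bounds of {K, Z}: J, N, S, T.
The greatest among these is N.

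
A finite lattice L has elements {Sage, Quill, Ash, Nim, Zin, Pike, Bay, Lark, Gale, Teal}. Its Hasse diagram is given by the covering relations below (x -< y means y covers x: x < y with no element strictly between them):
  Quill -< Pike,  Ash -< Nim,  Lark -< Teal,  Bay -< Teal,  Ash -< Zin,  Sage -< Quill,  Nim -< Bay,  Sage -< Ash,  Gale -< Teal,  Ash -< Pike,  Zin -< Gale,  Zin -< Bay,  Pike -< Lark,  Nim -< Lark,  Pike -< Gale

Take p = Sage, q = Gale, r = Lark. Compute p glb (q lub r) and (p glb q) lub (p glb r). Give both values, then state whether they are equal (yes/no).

q lub r = Teal, so p glb (q lub r) = Sage glb Teal = Sage.
p glb q = Sage and p glb r = Sage, so (p glb q) lub (p glb r) = Sage lub Sage = Sage.
Equal: yes.

Sage; Sage; yes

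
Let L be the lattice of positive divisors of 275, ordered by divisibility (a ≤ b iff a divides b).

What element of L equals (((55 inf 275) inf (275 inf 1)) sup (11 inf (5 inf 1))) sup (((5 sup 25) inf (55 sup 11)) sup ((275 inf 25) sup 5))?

25

55 ∧ 275 = 55
275 ∧ 1 = 1
55 ∧ 1 = 1
5 ∧ 1 = 1
11 ∧ 1 = 1
1 ∨ 1 = 1
5 ∨ 25 = 25
55 ∨ 11 = 55
25 ∧ 55 = 5
275 ∧ 25 = 25
25 ∨ 5 = 25
5 ∨ 25 = 25
1 ∨ 25 = 25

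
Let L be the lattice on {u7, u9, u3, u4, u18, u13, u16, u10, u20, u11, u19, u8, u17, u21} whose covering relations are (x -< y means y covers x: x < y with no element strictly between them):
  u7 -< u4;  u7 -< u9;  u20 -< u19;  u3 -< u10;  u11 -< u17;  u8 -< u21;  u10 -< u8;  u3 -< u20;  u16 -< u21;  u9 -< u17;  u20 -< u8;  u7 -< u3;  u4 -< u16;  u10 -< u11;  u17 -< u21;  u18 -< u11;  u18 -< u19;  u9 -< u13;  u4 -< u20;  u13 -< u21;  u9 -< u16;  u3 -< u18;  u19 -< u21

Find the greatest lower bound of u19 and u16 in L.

Common lower bounds of {u19, u16}: u4, u7.
The greatest among these is u4.

u4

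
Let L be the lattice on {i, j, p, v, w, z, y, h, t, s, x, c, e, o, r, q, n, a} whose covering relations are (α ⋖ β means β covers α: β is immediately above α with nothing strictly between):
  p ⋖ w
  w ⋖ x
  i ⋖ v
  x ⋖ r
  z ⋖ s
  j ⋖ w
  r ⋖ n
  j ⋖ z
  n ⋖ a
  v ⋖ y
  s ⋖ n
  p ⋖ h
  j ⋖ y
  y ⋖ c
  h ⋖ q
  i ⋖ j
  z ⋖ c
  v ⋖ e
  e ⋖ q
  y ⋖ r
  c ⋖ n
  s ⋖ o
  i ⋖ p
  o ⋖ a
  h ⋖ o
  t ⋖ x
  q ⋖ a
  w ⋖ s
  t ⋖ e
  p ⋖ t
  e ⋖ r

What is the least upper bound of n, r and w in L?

Common upper bounds of {n, r, w}: a, n.
The least among these is n.

n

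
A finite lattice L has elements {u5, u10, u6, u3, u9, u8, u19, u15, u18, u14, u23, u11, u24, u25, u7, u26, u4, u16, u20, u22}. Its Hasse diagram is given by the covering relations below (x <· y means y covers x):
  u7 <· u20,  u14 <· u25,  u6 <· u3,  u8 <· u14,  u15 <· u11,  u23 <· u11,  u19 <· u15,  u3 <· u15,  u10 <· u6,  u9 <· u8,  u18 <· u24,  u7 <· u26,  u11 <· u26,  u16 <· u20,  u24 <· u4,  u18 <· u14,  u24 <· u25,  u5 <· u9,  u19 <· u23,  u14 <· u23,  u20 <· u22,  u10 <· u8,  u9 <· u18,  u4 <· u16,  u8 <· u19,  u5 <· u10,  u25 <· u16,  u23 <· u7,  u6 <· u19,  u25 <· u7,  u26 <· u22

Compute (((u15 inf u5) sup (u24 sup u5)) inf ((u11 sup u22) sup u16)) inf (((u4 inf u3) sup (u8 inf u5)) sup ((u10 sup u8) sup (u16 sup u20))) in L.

u15 ∧ u5 = u5
u24 ∨ u5 = u24
u5 ∨ u24 = u24
u11 ∨ u22 = u22
u22 ∨ u16 = u22
u24 ∧ u22 = u24
u4 ∧ u3 = u5
u8 ∧ u5 = u5
u5 ∨ u5 = u5
u10 ∨ u8 = u8
u16 ∨ u20 = u20
u8 ∨ u20 = u20
u5 ∨ u20 = u20
u24 ∧ u20 = u24

u24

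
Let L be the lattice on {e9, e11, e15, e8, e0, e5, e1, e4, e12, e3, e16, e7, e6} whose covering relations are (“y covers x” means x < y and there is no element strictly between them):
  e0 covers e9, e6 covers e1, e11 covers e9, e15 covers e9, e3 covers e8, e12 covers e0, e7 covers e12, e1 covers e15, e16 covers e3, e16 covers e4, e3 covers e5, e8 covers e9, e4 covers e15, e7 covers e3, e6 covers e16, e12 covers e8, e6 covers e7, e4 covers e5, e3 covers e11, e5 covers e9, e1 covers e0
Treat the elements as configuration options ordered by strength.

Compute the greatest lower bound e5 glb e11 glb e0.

Common lower bounds of {e5, e11, e0}: e9.
The greatest among these is e9.

e9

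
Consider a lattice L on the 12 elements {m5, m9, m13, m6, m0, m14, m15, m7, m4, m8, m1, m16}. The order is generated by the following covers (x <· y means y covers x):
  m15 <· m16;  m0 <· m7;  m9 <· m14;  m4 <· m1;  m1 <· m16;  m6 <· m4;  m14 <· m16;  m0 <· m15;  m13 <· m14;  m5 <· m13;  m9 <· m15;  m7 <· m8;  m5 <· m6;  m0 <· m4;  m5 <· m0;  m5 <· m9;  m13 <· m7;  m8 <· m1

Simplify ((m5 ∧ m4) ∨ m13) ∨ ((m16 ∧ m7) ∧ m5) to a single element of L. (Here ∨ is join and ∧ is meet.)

m13

m5 ∧ m4 = m5
m5 ∨ m13 = m13
m16 ∧ m7 = m7
m7 ∧ m5 = m5
m13 ∨ m5 = m13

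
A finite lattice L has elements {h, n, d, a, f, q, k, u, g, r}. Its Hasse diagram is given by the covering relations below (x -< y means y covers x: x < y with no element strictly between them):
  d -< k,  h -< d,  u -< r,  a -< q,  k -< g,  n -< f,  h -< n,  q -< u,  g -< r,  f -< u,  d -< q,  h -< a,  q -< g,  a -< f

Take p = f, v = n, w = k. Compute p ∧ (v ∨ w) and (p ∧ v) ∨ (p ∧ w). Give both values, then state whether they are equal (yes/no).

f; n; no

v ∨ w = r, so p ∧ (v ∨ w) = f ∧ r = f.
p ∧ v = n and p ∧ w = h, so (p ∧ v) ∨ (p ∧ w) = n ∨ h = n.
Equal: no.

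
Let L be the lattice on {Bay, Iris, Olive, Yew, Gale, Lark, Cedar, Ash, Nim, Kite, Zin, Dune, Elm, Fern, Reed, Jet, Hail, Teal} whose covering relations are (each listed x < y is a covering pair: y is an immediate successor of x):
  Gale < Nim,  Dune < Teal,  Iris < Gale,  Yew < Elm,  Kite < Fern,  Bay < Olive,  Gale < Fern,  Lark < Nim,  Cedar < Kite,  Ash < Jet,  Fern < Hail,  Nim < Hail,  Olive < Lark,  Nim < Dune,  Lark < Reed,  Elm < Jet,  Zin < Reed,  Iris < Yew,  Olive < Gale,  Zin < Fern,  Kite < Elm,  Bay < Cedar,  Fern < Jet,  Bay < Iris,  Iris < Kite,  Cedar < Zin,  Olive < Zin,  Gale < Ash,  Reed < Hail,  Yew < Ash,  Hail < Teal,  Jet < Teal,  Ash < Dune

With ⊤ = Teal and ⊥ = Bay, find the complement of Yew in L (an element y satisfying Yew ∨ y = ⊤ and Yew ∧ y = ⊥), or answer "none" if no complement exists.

Reed

Need y with Yew ∨ y = Teal and Yew ∧ y = Bay.
Checking each element gives: Reed.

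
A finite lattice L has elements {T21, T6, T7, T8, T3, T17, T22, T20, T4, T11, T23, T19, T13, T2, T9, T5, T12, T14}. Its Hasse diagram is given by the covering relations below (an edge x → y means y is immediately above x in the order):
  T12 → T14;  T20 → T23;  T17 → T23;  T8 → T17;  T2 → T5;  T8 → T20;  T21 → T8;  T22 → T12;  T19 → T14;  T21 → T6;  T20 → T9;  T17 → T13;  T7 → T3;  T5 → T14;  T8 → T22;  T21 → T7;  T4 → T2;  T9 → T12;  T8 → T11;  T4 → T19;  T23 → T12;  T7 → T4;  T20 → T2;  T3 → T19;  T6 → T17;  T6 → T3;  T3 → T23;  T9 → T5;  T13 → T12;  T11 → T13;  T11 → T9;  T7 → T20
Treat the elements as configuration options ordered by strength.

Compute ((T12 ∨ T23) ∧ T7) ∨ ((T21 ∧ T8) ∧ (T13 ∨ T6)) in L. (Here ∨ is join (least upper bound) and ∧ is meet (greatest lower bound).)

T12 ∨ T23 = T12
T12 ∧ T7 = T7
T21 ∧ T8 = T21
T13 ∨ T6 = T13
T21 ∧ T13 = T21
T7 ∨ T21 = T7

T7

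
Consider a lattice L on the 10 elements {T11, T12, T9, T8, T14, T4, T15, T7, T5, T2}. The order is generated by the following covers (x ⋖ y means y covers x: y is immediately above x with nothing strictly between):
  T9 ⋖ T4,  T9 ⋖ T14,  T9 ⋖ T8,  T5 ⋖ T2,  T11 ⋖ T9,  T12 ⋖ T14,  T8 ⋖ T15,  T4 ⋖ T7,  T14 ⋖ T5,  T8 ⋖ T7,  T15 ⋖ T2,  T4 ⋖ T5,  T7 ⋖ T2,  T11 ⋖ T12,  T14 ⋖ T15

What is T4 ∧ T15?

Common lower bounds of {T4, T15}: T11, T9.
The greatest among these is T9.

T9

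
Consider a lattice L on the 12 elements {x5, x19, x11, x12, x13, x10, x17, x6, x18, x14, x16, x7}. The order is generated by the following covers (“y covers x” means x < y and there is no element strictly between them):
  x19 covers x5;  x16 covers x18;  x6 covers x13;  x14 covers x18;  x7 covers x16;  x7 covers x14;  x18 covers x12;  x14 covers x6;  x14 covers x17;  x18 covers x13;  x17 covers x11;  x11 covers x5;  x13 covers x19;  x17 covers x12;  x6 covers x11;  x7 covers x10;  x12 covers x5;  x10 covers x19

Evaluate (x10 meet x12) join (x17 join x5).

x10 ∧ x12 = x5
x17 ∨ x5 = x17
x5 ∨ x17 = x17

x17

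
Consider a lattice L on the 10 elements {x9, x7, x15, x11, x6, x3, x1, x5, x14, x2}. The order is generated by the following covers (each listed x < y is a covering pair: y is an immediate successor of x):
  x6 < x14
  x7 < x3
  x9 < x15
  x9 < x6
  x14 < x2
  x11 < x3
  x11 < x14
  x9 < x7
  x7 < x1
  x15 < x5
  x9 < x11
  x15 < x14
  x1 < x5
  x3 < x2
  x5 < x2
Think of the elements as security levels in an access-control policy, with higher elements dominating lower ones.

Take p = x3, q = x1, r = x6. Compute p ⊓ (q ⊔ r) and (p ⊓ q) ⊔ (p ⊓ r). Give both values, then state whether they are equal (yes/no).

x3; x7; no

q ⊔ r = x2, so p ⊓ (q ⊔ r) = x3 ⊓ x2 = x3.
p ⊓ q = x7 and p ⊓ r = x9, so (p ⊓ q) ⊔ (p ⊓ r) = x7 ⊔ x9 = x7.
Equal: no.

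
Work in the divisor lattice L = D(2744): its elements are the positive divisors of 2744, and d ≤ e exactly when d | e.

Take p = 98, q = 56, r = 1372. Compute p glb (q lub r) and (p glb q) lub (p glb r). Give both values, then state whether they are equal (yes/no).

98; 98; yes

q lub r = 2744, so p glb (q lub r) = 98 glb 2744 = 98.
p glb q = 14 and p glb r = 98, so (p glb q) lub (p glb r) = 14 lub 98 = 98.
Equal: yes.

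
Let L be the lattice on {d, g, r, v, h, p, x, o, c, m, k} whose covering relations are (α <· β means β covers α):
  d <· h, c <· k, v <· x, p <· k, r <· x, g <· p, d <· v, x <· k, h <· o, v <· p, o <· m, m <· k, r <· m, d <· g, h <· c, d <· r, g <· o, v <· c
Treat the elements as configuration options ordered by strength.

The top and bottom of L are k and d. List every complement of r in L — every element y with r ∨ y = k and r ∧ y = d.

c, p

Need y with r ∨ y = k and r ∧ y = d.
Checking each element gives: c, p.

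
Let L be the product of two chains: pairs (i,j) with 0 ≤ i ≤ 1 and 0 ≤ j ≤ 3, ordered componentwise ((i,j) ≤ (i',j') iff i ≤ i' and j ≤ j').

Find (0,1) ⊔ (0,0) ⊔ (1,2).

In a product of chains, the join is componentwise max, giving (1,2).

(1,2)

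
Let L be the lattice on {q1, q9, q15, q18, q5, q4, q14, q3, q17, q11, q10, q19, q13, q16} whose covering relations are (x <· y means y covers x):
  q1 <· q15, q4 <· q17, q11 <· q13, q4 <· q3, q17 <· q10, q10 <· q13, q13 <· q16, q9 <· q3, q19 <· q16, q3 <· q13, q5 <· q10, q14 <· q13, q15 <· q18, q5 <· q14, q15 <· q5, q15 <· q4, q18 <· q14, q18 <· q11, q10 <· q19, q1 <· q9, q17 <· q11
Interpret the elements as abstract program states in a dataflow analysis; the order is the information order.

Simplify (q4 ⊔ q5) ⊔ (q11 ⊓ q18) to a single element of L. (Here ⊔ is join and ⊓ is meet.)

q4 ∨ q5 = q10
q11 ∧ q18 = q18
q10 ∨ q18 = q13

q13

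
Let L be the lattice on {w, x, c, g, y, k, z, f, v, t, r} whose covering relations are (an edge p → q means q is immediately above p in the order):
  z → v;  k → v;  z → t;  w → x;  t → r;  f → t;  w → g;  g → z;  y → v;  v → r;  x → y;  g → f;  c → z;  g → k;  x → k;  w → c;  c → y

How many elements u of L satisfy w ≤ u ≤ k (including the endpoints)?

4

The interval [w, k] = {g, k, w, x}, which has 4 elements.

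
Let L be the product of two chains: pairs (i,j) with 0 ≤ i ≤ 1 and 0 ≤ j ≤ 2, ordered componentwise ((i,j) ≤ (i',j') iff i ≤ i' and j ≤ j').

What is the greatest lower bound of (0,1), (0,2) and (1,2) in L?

(0,1)

In a product of chains, the meet is componentwise min, giving (0,1).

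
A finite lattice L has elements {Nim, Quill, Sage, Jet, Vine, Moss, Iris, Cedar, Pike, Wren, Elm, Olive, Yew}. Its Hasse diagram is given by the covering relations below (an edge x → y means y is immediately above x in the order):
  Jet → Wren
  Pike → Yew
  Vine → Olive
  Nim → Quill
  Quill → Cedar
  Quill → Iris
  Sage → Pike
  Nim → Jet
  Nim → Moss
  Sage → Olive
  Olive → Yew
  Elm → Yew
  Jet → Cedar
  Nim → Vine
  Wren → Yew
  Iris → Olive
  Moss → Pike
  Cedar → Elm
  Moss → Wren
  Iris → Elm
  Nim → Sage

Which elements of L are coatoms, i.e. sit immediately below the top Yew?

The coatoms are exactly the elements covered by Yew: Elm, Olive, Pike, Wren.

Elm, Olive, Pike, Wren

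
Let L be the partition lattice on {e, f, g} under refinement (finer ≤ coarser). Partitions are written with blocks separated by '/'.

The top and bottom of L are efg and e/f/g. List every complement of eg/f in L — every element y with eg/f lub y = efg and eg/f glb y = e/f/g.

Need y with eg/f ∨ y = efg and eg/f ∧ y = e/f/g.
Checking each element gives: e/fg, ef/g.

e/fg, ef/g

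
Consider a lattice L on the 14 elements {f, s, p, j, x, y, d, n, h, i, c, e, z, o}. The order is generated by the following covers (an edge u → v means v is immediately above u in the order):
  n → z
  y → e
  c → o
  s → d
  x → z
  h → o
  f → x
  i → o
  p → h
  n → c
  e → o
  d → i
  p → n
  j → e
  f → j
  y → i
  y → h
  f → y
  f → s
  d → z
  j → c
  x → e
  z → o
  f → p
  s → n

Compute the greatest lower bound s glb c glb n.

Common lower bounds of {s, c, n}: f, s.
The greatest among these is s.

s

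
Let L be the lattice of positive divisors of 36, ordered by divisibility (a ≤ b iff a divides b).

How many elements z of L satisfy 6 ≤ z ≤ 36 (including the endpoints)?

4

The interval [6, 36] = {12, 18, 36, 6}, which has 4 elements.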